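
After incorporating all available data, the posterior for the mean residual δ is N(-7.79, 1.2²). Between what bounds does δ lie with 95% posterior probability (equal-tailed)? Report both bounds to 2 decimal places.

[-10.14, -5.44]

The posterior is symmetric, so the 95% equal-tailed interval is δ = -7.79 ± z·1.2 with z = 1.960.
Half-width: 1.960 × 1.2 = 2.35.
-7.79 − 2.35 = -10.14; -7.79 + 2.35 = -5.44.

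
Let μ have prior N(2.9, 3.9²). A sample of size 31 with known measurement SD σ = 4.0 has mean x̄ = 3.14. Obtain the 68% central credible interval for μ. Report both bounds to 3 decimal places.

Posterior precision = 1/3.9² + 31/4.0² = 0.0657 + 1.9375 = 2.0032, so posterior SD = 0.7065.
Posterior mean = (2.9/3.9² + 31·3.14/4.0²) / 2.0032 = 3.1321.
Interval: 3.1321 ± 0.994 × 0.7065 → [2.430, 3.835].

[2.430, 3.835]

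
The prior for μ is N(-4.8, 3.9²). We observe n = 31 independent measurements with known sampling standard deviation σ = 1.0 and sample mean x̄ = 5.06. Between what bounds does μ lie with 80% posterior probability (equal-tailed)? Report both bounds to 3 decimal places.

[4.809, 5.269]

Posterior precision = 1/3.9² + 31/1.0² = 0.0657 + 31.0000 = 31.0657, so posterior SD = 0.1794.
Posterior mean = (-4.8/3.9² + 31·5.06/1.0²) / 31.0657 = 5.0391.
Interval: 5.0391 ± 1.282 × 0.1794 → [4.809, 5.269].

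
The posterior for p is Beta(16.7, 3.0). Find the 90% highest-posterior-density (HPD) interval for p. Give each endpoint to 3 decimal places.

The posterior is unimodal and skewed, so the HPD interval has equal density at both endpoints and is the shortest 90% interval.
Solving f(0.730) = f(0.971) with F(0.971) − F(0.730) = 0.90 gives [0.730, 0.971].
For comparison, the equal-tailed interval is [0.700, 0.955]; the HPD is narrower and shifted toward the mode.

[0.730, 0.971]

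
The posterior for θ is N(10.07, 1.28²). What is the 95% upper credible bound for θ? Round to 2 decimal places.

12.18

Need U with P(θ ≤ U) = 0.95: U = 10.07 + z_{0.05}·1.28.
z = 1.645; U = 10.07 + 1.645 × 1.28 = 12.18.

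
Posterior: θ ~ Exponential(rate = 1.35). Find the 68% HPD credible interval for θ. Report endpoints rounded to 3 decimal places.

The exponential density is strictly decreasing on [0, ∞), so the HPD interval is anchored at 0: [0, q] with P(θ ≤ q) = 0.68.
q = −ln(1 − 0.68) / 1.35 = 1.1394 / 1.35 = 0.844.

[0.000, 0.844]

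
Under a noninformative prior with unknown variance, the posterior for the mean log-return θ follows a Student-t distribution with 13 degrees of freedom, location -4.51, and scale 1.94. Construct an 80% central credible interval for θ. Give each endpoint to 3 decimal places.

[-7.129, -1.891]

The t_13 distribution is symmetric; the 80% interval is -4.51 ± t·1.94 with t_{0.9,13} = 1.350.
Half-width: 1.350 × 1.94 = 2.619.
-4.51 − 2.619 = -7.129; -4.51 + 2.619 = -1.891.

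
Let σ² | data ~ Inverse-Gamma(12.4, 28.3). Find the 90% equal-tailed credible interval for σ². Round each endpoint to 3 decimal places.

Inverse-Gamma(12.4, 28.3) quantiles: F⁻¹(0.05) and F⁻¹(0.95).
Equivalently, 1/σ² ~ Gamma(12.4, rate = 28.3); invert its 0.95 and 0.05 quantiles.
Posterior mean ≈ 2.482, SD ≈ 0.770; a Normal approximation gives roughly [1.216, 3.749].
Exact: lower = 1.513; upper = 3.915.

[1.513, 3.915]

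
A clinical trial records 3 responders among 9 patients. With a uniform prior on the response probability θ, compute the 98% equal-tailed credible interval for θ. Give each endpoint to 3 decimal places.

Posterior: Beta(1+3, 1+6) = Beta(4, 7).
Equal-tailed 98% interval: the 0.01 and 0.99 quantiles of Beta(4, 7).
Posterior mean ≈ 0.364, SD ≈ 0.139; a Normal approximation gives roughly [0.041, 0.687].
Exact: F⁻¹(0.01) = 0.093; F⁻¹(0.99) = 0.703.

[0.093, 0.703]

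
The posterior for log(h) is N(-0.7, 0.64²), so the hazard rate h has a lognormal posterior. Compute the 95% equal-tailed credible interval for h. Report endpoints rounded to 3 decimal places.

[0.142, 1.741]

On the log scale the 95% interval is -0.7 ± 1.960 × 0.64 = [-1.9544, 0.5544].
Exponentiate: [e^-1.9544, e^0.5544] = [0.142, 1.741].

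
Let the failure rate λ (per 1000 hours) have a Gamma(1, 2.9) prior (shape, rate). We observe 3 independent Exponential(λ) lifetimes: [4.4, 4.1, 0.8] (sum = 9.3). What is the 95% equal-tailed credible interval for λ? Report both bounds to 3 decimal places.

Posterior: Gamma(1+3, 2.9+9.3) = Gamma(4, 12.2) (shape, rate).
Equal-tailed 95% interval: Gamma(4, 12.2) quantiles at 0.025 and 0.975.
Posterior mean ≈ 0.328, SD ≈ 0.164; a Normal approximation gives roughly [0.007, 0.649].
Exact: lower = 0.089; upper = 0.719.

[0.089, 0.719]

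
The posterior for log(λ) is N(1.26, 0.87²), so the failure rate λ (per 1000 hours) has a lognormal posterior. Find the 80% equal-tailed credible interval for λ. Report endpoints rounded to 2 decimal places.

On the log scale the 80% interval is 1.26 ± 1.282 × 0.87 = [0.1451, 2.3749].
Exponentiate: [e^0.1451, e^2.3749] = [1.16, 10.75].

[1.16, 10.75]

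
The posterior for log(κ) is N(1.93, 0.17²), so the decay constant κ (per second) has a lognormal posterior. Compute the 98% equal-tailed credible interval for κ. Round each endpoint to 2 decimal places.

[4.64, 10.23]

On the log scale the 98% interval is 1.93 ± 2.326 × 0.17 = [1.5345, 2.3255].
Exponentiate: [e^1.5345, e^2.3255] = [4.64, 10.23].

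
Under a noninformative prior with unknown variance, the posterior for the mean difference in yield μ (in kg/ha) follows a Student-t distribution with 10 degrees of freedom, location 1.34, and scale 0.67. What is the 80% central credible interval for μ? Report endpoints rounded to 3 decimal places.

The t_10 distribution is symmetric; the 80% interval is 1.34 ± t·0.67 with t_{0.9,10} = 1.372.
Half-width: 1.372 × 0.67 = 0.919.
1.34 − 0.919 = 0.421; 1.34 + 0.919 = 2.259.

[0.421, 2.259]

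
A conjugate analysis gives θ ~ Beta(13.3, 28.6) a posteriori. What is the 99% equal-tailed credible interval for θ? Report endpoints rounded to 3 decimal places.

[0.154, 0.513]

Posterior: Beta(13.3, 28.6).
Equal-tailed 99% interval: the 0.005 and 0.995 quantiles of Beta(13.3, 28.6).
Posterior mean ≈ 0.317, SD ≈ 0.071; a Normal approximation gives roughly [0.134, 0.500].
Exact: F⁻¹(0.005) = 0.154; F⁻¹(0.995) = 0.513.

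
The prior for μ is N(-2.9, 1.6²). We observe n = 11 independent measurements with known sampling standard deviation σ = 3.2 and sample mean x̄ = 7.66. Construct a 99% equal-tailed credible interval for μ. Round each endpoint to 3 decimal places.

Posterior precision = 1/1.6² + 11/3.2² = 0.3906 + 1.0742 = 1.4648, so posterior SD = 0.8262.
Posterior mean = (-2.9/1.6² + 11·7.66/3.2²) / 1.4648 = 4.8440.
Interval: 4.8440 ± 2.576 × 0.8262 → [2.716, 6.972].

[2.716, 6.972]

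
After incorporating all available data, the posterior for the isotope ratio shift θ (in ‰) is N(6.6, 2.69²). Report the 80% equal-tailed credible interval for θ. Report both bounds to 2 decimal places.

The posterior is symmetric, so the 80% equal-tailed interval is θ = 6.6 ± z·2.69 with z = 1.282.
Half-width: 1.282 × 2.69 = 3.45.
6.6 − 3.45 = 3.15; 6.6 + 3.45 = 10.05.

[3.15, 10.05]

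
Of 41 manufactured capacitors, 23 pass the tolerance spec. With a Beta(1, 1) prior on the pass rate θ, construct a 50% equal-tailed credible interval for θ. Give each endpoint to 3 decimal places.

Posterior: Beta(1+23, 1+18) = Beta(24, 19).
Equal-tailed 50% interval: the 0.25 and 0.75 quantiles of Beta(24, 19).
Posterior mean ≈ 0.558, SD ≈ 0.075; a Normal approximation gives roughly [0.508, 0.609].
Exact: F⁻¹(0.25) = 0.507; F⁻¹(0.75) = 0.610.

[0.507, 0.610]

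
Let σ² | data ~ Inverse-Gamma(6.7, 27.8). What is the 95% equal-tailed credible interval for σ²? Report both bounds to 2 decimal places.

[2.20, 10.58]

Inverse-Gamma(6.7, 27.8) quantiles: F⁻¹(0.025) and F⁻¹(0.975).
Equivalently, 1/σ² ~ Gamma(6.7, rate = 27.8); invert its 0.975 and 0.025 quantiles.
Posterior mean ≈ 4.88, SD ≈ 2.25; a Normal approximation gives roughly [0.47, 9.29].
Exact: lower = 2.20; upper = 10.58.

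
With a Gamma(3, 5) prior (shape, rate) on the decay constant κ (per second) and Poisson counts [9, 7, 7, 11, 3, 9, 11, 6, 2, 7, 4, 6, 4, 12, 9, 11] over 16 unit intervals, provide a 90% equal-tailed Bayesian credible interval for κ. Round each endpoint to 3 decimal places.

Posterior: Gamma(3+118, 5+16) = Gamma(121, 21) (shape, rate).
Equal-tailed 90% interval: Gamma(121, 21) quantiles at 0.05 and 0.95.
Posterior mean ≈ 5.762, SD ≈ 0.524; a Normal approximation gives roughly [4.900, 6.623].
Exact: lower = 4.928; upper = 6.650.

[4.928, 6.650]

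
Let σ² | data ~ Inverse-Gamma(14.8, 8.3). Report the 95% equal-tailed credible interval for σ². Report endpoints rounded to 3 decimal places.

Inverse-Gamma(14.8, 8.3) quantiles: F⁻¹(0.025) and F⁻¹(0.975).
Equivalently, 1/σ² ~ Gamma(14.8, rate = 8.3); invert its 0.975 and 0.025 quantiles.
Posterior mean ≈ 0.601, SD ≈ 0.168; a Normal approximation gives roughly [0.272, 0.931].
Exact: lower = 0.357; upper = 1.007.

[0.357, 1.007]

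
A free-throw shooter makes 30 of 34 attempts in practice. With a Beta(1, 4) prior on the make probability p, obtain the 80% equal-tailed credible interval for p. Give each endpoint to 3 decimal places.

[0.710, 0.873]

Posterior: Beta(1+30, 4+4) = Beta(31, 8).
Equal-tailed 80% interval: the 0.1 and 0.9 quantiles of Beta(31, 8).
Posterior mean ≈ 0.795, SD ≈ 0.064; a Normal approximation gives roughly [0.713, 0.877].
Exact: F⁻¹(0.1) = 0.710; F⁻¹(0.9) = 0.873.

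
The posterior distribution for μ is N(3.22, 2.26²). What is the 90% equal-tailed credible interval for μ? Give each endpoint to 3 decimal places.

[-0.497, 6.937]

The posterior is symmetric, so the 90% equal-tailed interval is μ = 3.22 ± z·2.26 with z = 1.645.
Half-width: 1.645 × 2.26 = 3.717.
3.22 − 3.717 = -0.497; 3.22 + 3.717 = 6.937.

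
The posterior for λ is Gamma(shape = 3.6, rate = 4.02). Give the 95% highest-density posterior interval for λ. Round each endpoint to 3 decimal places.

[0.133, 1.826]

The posterior is unimodal and skewed, so the HPD interval has equal density at both endpoints and is the shortest 95% interval.
Solving f(0.133) = f(1.826) with F(1.826) − F(0.133) = 0.95 gives [0.133, 1.826].
For comparison, the equal-tailed interval is [0.222, 2.030]; the HPD is narrower and shifted toward the mode.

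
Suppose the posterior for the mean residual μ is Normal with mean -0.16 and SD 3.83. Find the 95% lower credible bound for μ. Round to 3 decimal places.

Need L with P(μ ≥ L) = 0.95: L = -0.16 − z_{0.05}·3.83.
z = 1.645; L = -0.16 − 1.645 × 3.83 = -6.460.

-6.460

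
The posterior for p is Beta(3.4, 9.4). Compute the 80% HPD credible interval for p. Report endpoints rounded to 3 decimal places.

The posterior is unimodal and skewed, so the HPD interval has equal density at both endpoints and is the shortest 80% interval.
Solving f(0.097) = f(0.396) with F(0.396) − F(0.097) = 0.80 gives [0.097, 0.396].
For comparison, the equal-tailed interval is [0.120, 0.428]; the HPD is narrower and shifted toward the mode.

[0.097, 0.396]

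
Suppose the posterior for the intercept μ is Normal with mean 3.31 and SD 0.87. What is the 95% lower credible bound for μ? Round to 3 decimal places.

1.879

Need L with P(μ ≥ L) = 0.95: L = 3.31 − z_{0.05}·0.87.
z = 1.645; L = 3.31 − 1.645 × 0.87 = 1.879.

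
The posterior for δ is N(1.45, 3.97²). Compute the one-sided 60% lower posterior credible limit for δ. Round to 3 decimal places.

Need L with P(δ ≥ L) = 0.60: L = 1.45 − z_{0.4}·3.97.
z = 0.253; L = 1.45 − 0.253 × 3.97 = 0.444.

0.444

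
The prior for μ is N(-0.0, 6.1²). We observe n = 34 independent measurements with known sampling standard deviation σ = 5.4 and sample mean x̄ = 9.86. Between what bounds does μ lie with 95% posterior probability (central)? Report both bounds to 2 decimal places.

Posterior precision = 1/6.1² + 34/5.4² = 0.0269 + 1.1660 = 1.1929, so posterior SD = 0.9156.
Posterior mean = (-0.0/6.1² + 34·9.86/5.4²) / 1.1929 = 9.6379.
Interval: 9.6379 ± 1.960 × 0.9156 → [7.84, 11.43].

[7.84, 11.43]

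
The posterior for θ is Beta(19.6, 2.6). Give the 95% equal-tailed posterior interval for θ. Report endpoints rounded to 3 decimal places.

[0.724, 0.978]

Posterior: Beta(19.6, 2.6).
Equal-tailed 95% interval: the 0.025 and 0.975 quantiles of Beta(19.6, 2.6).
Posterior mean ≈ 0.883, SD ≈ 0.067; a Normal approximation gives roughly [0.752, 1.014].
Exact: F⁻¹(0.025) = 0.724; F⁻¹(0.975) = 0.978.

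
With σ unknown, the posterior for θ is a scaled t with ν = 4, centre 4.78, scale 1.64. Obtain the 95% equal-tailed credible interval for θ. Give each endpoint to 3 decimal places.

The t_4 distribution is symmetric; the 95% interval is 4.78 ± t·1.64 with t_{0.975,4} = 2.776.
Half-width: 2.776 × 1.64 = 4.553.
4.78 − 4.553 = 0.227; 4.78 + 4.553 = 9.333.

[0.227, 9.333]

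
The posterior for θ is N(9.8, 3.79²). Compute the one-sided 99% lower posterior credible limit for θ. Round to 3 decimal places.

0.983

Need L with P(θ ≥ L) = 0.99: L = 9.8 − z_{0.01}·3.79.
z = 2.326; L = 9.8 − 2.326 × 3.79 = 0.983.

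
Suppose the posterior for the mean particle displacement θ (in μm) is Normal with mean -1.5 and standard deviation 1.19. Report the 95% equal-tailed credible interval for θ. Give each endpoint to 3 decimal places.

[-3.832, 0.832]

The posterior is symmetric, so the 95% equal-tailed interval is θ = -1.5 ± z·1.19 with z = 1.960.
Half-width: 1.960 × 1.19 = 2.332.
-1.5 − 2.332 = -3.832; -1.5 + 2.332 = 0.832.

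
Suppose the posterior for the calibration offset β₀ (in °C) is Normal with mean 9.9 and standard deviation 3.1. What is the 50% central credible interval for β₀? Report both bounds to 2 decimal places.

[7.81, 11.99]

The posterior is symmetric, so the 50% equal-tailed interval is β₀ = 9.9 ± z·3.1 with z = 0.674.
Half-width: 0.674 × 3.1 = 2.09.
9.9 − 2.09 = 7.81; 9.9 + 2.09 = 11.99.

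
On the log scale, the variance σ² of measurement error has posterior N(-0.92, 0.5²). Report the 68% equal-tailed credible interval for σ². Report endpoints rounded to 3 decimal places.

[0.242, 0.655]

On the log scale the 68% interval is -0.92 ± 0.994 × 0.5 = [-1.4172, -0.4228].
Exponentiate: [e^-1.4172, e^-0.4228] = [0.242, 0.655].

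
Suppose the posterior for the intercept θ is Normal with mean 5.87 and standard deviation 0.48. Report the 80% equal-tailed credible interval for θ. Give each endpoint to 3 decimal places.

[5.255, 6.485]

The posterior is symmetric, so the 80% equal-tailed interval is θ = 5.87 ± z·0.48 with z = 1.282.
Half-width: 1.282 × 0.48 = 0.615.
5.87 − 0.615 = 5.255; 5.87 + 0.615 = 6.485.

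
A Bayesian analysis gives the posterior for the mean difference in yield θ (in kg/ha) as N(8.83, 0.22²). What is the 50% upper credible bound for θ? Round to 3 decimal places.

8.830

Need U with P(θ ≤ U) = 0.50: U = 8.83 + z_{0.5}·0.22.
z = 0.000; U = 8.83 + 0.000 × 0.22 = 8.830.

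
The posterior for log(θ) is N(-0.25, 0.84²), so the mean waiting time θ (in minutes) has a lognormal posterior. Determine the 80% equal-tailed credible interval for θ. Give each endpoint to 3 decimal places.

On the log scale the 80% interval is -0.25 ± 1.282 × 0.84 = [-1.3265, 0.8265].
Exponentiate: [e^-1.3265, e^0.8265] = [0.265, 2.285].

[0.265, 2.285]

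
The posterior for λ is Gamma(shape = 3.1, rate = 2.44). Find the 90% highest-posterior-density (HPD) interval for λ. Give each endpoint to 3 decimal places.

[0.199, 2.307]

The posterior is unimodal and skewed, so the HPD interval has equal density at both endpoints and is the shortest 90% interval.
Solving f(0.199) = f(2.307) with F(2.307) − F(0.199) = 0.90 gives [0.199, 2.307].
For comparison, the equal-tailed interval is [0.356, 2.641]; the HPD is narrower and shifted toward the mode.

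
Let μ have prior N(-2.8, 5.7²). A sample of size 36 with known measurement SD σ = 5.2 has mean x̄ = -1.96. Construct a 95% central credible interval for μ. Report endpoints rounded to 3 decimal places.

Posterior precision = 1/5.7² + 36/5.2² = 0.0308 + 1.3314 = 1.3621, so posterior SD = 0.8568.
Posterior mean = (-2.8/5.7² + 36·-1.96/5.2²) / 1.3621 = -1.9790.
Interval: -1.9790 ± 1.960 × 0.8568 → [-3.658, -0.300].

[-3.658, -0.300]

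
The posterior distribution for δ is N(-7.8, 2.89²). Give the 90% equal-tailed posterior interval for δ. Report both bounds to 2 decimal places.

[-12.55, -3.05]

The posterior is symmetric, so the 90% equal-tailed interval is δ = -7.8 ± z·2.89 with z = 1.645.
Half-width: 1.645 × 2.89 = 4.75.
-7.8 − 4.75 = -12.55; -7.8 + 4.75 = -3.05.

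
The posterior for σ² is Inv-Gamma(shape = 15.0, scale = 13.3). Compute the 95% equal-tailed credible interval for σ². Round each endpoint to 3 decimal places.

Inverse-Gamma(15.0, 13.3) quantiles: F⁻¹(0.025) and F⁻¹(0.975).
Equivalently, 1/σ² ~ Gamma(15.0, rate = 13.3); invert its 0.975 and 0.025 quantiles.
Posterior mean ≈ 0.950, SD ≈ 0.263; a Normal approximation gives roughly [0.434, 1.466].
Exact: lower = 0.566; upper = 1.584.

[0.566, 1.584]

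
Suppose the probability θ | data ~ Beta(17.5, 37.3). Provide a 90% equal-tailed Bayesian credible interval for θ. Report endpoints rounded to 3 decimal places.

Posterior: Beta(17.5, 37.3).
Equal-tailed 90% interval: the 0.05 and 0.95 quantiles of Beta(17.5, 37.3).
Posterior mean ≈ 0.319, SD ≈ 0.062; a Normal approximation gives roughly [0.217, 0.422].
Exact: F⁻¹(0.05) = 0.220; F⁻¹(0.95) = 0.426.

[0.220, 0.426]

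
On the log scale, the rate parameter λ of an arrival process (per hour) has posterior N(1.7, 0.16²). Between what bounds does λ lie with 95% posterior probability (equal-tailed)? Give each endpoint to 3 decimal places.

On the log scale the 95% interval is 1.7 ± 1.960 × 0.16 = [1.3864, 2.0136].
Exponentiate: [e^1.3864, e^2.0136] = [4.000, 7.490].

[4.000, 7.490]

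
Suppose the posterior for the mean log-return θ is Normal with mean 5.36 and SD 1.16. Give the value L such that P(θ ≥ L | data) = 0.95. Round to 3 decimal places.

3.452

Need L with P(θ ≥ L) = 0.95: L = 5.36 − z_{0.05}·1.16.
z = 1.645; L = 5.36 − 1.645 × 1.16 = 3.452.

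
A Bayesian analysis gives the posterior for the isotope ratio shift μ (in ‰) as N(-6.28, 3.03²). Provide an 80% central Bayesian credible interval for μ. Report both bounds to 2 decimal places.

[-10.16, -2.40]

The posterior is symmetric, so the 80% equal-tailed interval is μ = -6.28 ± z·3.03 with z = 1.282.
Half-width: 1.282 × 3.03 = 3.88.
-6.28 − 3.88 = -10.16; -6.28 + 3.88 = -2.40.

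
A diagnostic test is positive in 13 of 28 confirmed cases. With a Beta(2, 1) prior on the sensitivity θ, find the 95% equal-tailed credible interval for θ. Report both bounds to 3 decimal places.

Posterior: Beta(2+13, 1+15) = Beta(15, 16).
Equal-tailed 95% interval: the 0.025 and 0.975 quantiles of Beta(15, 16).
Posterior mean ≈ 0.484, SD ≈ 0.088; a Normal approximation gives roughly [0.311, 0.657].
Exact: F⁻¹(0.025) = 0.313; F⁻¹(0.975) = 0.657.

[0.313, 0.657]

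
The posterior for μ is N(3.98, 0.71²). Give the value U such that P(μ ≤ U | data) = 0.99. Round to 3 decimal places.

5.632

Need U with P(μ ≤ U) = 0.99: U = 3.98 + z_{0.01}·0.71.
z = 2.326; U = 3.98 + 2.326 × 0.71 = 5.632.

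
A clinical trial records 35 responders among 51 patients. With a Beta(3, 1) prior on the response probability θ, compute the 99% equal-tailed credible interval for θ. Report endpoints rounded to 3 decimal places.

Posterior: Beta(3+35, 1+16) = Beta(38, 17).
Equal-tailed 99% interval: the 0.005 and 0.995 quantiles of Beta(38, 17).
Posterior mean ≈ 0.691, SD ≈ 0.062; a Normal approximation gives roughly [0.532, 0.850].
Exact: F⁻¹(0.005) = 0.522; F⁻¹(0.995) = 0.835.

[0.522, 0.835]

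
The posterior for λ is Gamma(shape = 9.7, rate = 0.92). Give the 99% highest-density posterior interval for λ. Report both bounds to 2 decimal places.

[3.37, 20.40]

The posterior is unimodal and skewed, so the HPD interval has equal density at both endpoints and is the shortest 99% interval.
Solving f(3.37) = f(20.40) with F(20.40) − F(3.37) = 0.99 gives [3.37, 20.40].
For comparison, the equal-tailed interval is [3.85, 21.28]; the HPD is narrower and shifted toward the mode.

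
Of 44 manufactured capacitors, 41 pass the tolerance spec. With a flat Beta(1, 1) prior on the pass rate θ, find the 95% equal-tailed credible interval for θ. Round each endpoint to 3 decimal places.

Posterior: Beta(1+41, 1+3) = Beta(42, 4).
Equal-tailed 95% interval: the 0.025 and 0.975 quantiles of Beta(42, 4).
Posterior mean ≈ 0.913, SD ≈ 0.041; a Normal approximation gives roughly [0.832, 0.994].
Exact: F⁻¹(0.025) = 0.817; F⁻¹(0.975) = 0.975.

[0.817, 0.975]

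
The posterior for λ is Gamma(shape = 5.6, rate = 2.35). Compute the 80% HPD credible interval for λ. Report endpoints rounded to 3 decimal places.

[0.995, 3.401]

The posterior is unimodal and skewed, so the HPD interval has equal density at both endpoints and is the shortest 80% interval.
Solving f(0.995) = f(3.401) with F(3.401) − F(0.995) = 0.80 gives [0.995, 3.401].
For comparison, the equal-tailed interval is [1.217, 3.730]; the HPD is narrower and shifted toward the mode.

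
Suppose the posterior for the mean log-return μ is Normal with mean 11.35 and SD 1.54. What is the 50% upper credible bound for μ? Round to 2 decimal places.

Need U with P(μ ≤ U) = 0.50: U = 11.35 + z_{0.5}·1.54.
z = 0.000; U = 11.35 + 0.000 × 1.54 = 11.35.

11.35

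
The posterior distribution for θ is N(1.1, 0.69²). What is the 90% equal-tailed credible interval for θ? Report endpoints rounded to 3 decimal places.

The posterior is symmetric, so the 90% equal-tailed interval is θ = 1.1 ± z·0.69 with z = 1.645.
Half-width: 1.645 × 0.69 = 1.135.
1.1 − 1.135 = -0.035; 1.1 + 1.135 = 2.235.

[-0.035, 2.235]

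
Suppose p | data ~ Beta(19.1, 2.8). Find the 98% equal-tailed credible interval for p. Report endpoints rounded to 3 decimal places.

Posterior: Beta(19.1, 2.8).
Equal-tailed 98% interval: the 0.01 and 0.99 quantiles of Beta(19.1, 2.8).
Posterior mean ≈ 0.872, SD ≈ 0.070; a Normal approximation gives roughly [0.710, 1.034].
Exact: F⁻¹(0.01) = 0.668; F⁻¹(0.99) = 0.982.

[0.668, 0.982]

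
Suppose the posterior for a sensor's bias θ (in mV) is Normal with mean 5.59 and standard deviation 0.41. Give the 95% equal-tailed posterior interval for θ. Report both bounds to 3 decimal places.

The posterior is symmetric, so the 95% equal-tailed interval is θ = 5.59 ± z·0.41 with z = 1.960.
Half-width: 1.960 × 0.41 = 0.804.
5.59 − 0.804 = 4.786; 5.59 + 0.804 = 6.394.

[4.786, 6.394]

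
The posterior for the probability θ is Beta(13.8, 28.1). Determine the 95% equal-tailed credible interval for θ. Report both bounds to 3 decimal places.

Posterior: Beta(13.8, 28.1).
Equal-tailed 95% interval: the 0.025 and 0.975 quantiles of Beta(13.8, 28.1).
Posterior mean ≈ 0.329, SD ≈ 0.072; a Normal approximation gives roughly [0.189, 0.470].
Exact: F⁻¹(0.025) = 0.197; F⁻¹(0.975) = 0.477.

[0.197, 0.477]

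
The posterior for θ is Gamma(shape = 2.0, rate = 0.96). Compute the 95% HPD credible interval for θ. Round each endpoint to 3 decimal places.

The posterior is unimodal and skewed, so the HPD interval has equal density at both endpoints and is the shortest 95% interval.
Solving f(0.044) = f(4.964) with F(4.964) − F(0.044) = 0.95 gives [0.044, 4.964].
For comparison, the equal-tailed interval is [0.252, 5.804]; the HPD is narrower and shifted toward the mode.

[0.044, 4.964]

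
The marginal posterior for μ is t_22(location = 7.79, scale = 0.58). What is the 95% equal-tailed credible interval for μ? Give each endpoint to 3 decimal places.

[6.587, 8.993]

The t_22 distribution is symmetric; the 95% interval is 7.79 ± t·0.58 with t_{0.975,22} = 2.074.
Half-width: 2.074 × 0.58 = 1.203.
7.79 − 1.203 = 6.587; 7.79 + 1.203 = 8.993.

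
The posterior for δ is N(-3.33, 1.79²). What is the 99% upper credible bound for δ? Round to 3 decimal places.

Need U with P(δ ≤ U) = 0.99: U = -3.33 + z_{0.01}·1.79.
z = 2.326; U = -3.33 + 2.326 × 1.79 = 0.834.

0.834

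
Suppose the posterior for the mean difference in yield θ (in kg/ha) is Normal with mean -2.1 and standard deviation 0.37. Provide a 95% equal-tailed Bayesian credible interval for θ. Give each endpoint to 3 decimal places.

[-2.825, -1.375]

The posterior is symmetric, so the 95% equal-tailed interval is θ = -2.1 ± z·0.37 with z = 1.960.
Half-width: 1.960 × 0.37 = 0.725.
-2.1 − 0.725 = -2.825; -2.1 + 0.725 = -1.375.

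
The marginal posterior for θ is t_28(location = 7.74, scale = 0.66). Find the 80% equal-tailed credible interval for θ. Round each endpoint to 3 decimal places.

The t_28 distribution is symmetric; the 80% interval is 7.74 ± t·0.66 with t_{0.9,28} = 1.313.
Half-width: 1.313 × 0.66 = 0.866.
7.74 − 0.866 = 6.874; 7.74 + 0.866 = 8.606.

[6.874, 8.606]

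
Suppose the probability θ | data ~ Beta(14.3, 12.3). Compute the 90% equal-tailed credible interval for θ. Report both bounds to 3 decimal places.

Posterior: Beta(14.3, 12.3).
Equal-tailed 90% interval: the 0.05 and 0.95 quantiles of Beta(14.3, 12.3).
Posterior mean ≈ 0.538, SD ≈ 0.095; a Normal approximation gives roughly [0.381, 0.694].
Exact: F⁻¹(0.05) = 0.380; F⁻¹(0.95) = 0.692.

[0.380, 0.692]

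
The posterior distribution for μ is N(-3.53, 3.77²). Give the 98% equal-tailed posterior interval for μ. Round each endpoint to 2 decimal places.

[-12.30, 5.24]

The posterior is symmetric, so the 98% equal-tailed interval is μ = -3.53 ± z·3.77 with z = 2.326.
Half-width: 2.326 × 3.77 = 8.77.
-3.53 − 8.77 = -12.30; -3.53 + 8.77 = 5.24.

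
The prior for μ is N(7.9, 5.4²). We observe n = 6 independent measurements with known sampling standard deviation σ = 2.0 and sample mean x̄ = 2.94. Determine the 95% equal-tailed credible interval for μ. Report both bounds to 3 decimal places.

Posterior precision = 1/5.4² + 6/2.0² = 0.0343 + 1.5000 = 1.5343, so posterior SD = 0.8073.
Posterior mean = (7.9/5.4² + 6·2.94/2.0²) / 1.5343 = 3.0509.
Interval: 3.0509 ± 1.960 × 0.8073 → [1.469, 4.633].

[1.469, 4.633]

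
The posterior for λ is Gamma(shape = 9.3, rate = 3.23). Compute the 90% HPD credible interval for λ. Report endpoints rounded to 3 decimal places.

[1.358, 4.349]

The posterior is unimodal and skewed, so the HPD interval has equal density at both endpoints and is the shortest 90% interval.
Solving f(1.358) = f(4.349) with F(4.349) − F(1.358) = 0.90 gives [1.358, 4.349].
For comparison, the equal-tailed interval is [1.521, 4.587]; the HPD is narrower and shifted toward the mode.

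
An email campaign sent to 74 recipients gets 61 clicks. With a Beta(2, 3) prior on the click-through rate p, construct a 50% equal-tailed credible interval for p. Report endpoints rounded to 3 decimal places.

Posterior: Beta(2+61, 3+13) = Beta(63, 16).
Equal-tailed 50% interval: the 0.25 and 0.75 quantiles of Beta(63, 16).
Posterior mean ≈ 0.797, SD ≈ 0.045; a Normal approximation gives roughly [0.767, 0.828].
Exact: F⁻¹(0.25) = 0.768; F⁻¹(0.75) = 0.829.

[0.768, 0.829]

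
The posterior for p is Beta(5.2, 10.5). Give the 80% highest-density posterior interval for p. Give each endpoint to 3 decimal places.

The posterior is unimodal and skewed, so the HPD interval has equal density at both endpoints and is the shortest 80% interval.
Solving f(0.172) = f(0.469) with F(0.469) − F(0.172) = 0.80 gives [0.172, 0.469].
For comparison, the equal-tailed interval is [0.186, 0.486]; the HPD is narrower and shifted toward the mode.

[0.172, 0.469]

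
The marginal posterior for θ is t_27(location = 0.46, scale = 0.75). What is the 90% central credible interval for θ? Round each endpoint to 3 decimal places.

[-0.817, 1.737]

The t_27 distribution is symmetric; the 90% interval is 0.46 ± t·0.75 with t_{0.95,27} = 1.703.
Half-width: 1.703 × 0.75 = 1.277.
0.46 − 1.277 = -0.817; 0.46 + 1.277 = 1.737.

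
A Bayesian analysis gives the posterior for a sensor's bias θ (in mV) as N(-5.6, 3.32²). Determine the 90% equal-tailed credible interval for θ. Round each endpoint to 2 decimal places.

The posterior is symmetric, so the 90% equal-tailed interval is θ = -5.6 ± z·3.32 with z = 1.645.
Half-width: 1.645 × 3.32 = 5.46.
-5.6 − 5.46 = -11.06; -5.6 + 5.46 = -0.14.

[-11.06, -0.14]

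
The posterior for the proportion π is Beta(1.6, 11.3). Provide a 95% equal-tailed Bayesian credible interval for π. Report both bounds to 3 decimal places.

[0.011, 0.343]

Posterior: Beta(1.6, 11.3).
Equal-tailed 95% interval: the 0.025 and 0.975 quantiles of Beta(1.6, 11.3).
Posterior mean ≈ 0.124, SD ≈ 0.088; a Normal approximation gives roughly [-0.049, 0.297].
Exact: F⁻¹(0.025) = 0.011; F⁻¹(0.975) = 0.343.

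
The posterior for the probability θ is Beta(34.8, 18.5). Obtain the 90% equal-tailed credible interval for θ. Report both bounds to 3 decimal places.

Posterior: Beta(34.8, 18.5).
Equal-tailed 90% interval: the 0.05 and 0.95 quantiles of Beta(34.8, 18.5).
Posterior mean ≈ 0.653, SD ≈ 0.065; a Normal approximation gives roughly [0.547, 0.759].
Exact: F⁻¹(0.05) = 0.543; F⁻¹(0.95) = 0.756.

[0.543, 0.756]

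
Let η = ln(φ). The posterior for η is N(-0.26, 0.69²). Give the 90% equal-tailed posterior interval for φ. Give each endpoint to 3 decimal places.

[0.248, 2.399]

On the log scale the 90% interval is -0.26 ± 1.645 × 0.69 = [-1.3949, 0.8749].
Exponentiate: [e^-1.3949, e^0.8749] = [0.248, 2.399].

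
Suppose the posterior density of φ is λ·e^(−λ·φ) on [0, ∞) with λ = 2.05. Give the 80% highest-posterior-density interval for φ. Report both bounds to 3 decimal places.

The exponential density is strictly decreasing on [0, ∞), so the HPD interval is anchored at 0: [0, q] with P(φ ≤ q) = 0.80.
q = −ln(1 − 0.80) / 2.05 = 1.6094 / 2.05 = 0.785.

[0.000, 0.785]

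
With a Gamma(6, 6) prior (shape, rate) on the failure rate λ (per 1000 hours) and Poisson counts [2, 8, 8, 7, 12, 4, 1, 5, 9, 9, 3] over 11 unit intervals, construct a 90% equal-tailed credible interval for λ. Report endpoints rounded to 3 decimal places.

Posterior: Gamma(6+68, 6+11) = Gamma(74, 17) (shape, rate).
Equal-tailed 90% interval: Gamma(74, 17) quantiles at 0.05 and 0.95.
Posterior mean ≈ 4.353, SD ≈ 0.506; a Normal approximation gives roughly [3.521, 5.185].
Exact: lower = 3.555; upper = 5.217.

[3.555, 5.217]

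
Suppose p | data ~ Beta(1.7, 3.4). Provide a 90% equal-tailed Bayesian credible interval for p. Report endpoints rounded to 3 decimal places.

Posterior: Beta(1.7, 3.4).
Equal-tailed 90% interval: the 0.05 and 0.95 quantiles of Beta(1.7, 3.4).
Posterior mean ≈ 0.333, SD ≈ 0.191; a Normal approximation gives roughly [0.019, 0.647].
Exact: F⁻¹(0.05) = 0.063; F⁻¹(0.95) = 0.683.

[0.063, 0.683]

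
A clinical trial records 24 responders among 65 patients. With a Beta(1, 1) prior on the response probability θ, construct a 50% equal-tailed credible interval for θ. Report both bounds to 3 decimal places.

Posterior: Beta(1+24, 1+41) = Beta(25, 42).
Equal-tailed 50% interval: the 0.25 and 0.75 quantiles of Beta(25, 42).
Posterior mean ≈ 0.373, SD ≈ 0.059; a Normal approximation gives roughly [0.334, 0.413].
Exact: F⁻¹(0.25) = 0.333; F⁻¹(0.75) = 0.412.

[0.333, 0.412]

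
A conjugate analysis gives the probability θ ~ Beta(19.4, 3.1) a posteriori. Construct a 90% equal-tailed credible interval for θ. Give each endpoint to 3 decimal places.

[0.729, 0.958]

Posterior: Beta(19.4, 3.1).
Equal-tailed 90% interval: the 0.05 and 0.95 quantiles of Beta(19.4, 3.1).
Posterior mean ≈ 0.862, SD ≈ 0.071; a Normal approximation gives roughly [0.745, 0.979].
Exact: F⁻¹(0.05) = 0.729; F⁻¹(0.95) = 0.958.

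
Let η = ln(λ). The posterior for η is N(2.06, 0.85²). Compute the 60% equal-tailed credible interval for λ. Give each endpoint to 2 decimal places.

On the log scale the 60% interval is 2.06 ± 0.842 × 0.85 = [1.3446, 2.7754].
Exponentiate: [e^1.3446, e^2.7754] = [3.84, 16.04].

[3.84, 16.04]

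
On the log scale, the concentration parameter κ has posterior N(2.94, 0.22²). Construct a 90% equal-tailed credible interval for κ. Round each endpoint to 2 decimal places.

[13.17, 27.16]

On the log scale the 90% interval is 2.94 ± 1.645 × 0.22 = [2.5781, 3.3019].
Exponentiate: [e^2.5781, e^3.3019] = [13.17, 27.16].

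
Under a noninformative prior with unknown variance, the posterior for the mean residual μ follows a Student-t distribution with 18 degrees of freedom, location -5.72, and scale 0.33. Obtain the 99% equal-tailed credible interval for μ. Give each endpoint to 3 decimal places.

[-6.670, -4.770]

The t_18 distribution is symmetric; the 99% interval is -5.72 ± t·0.33 with t_{0.995,18} = 2.878.
Half-width: 2.878 × 0.33 = 0.950.
-5.72 − 0.950 = -6.670; -5.72 + 0.950 = -4.770.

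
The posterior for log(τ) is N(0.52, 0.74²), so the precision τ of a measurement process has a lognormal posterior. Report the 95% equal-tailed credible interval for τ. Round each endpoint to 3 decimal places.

[0.394, 7.173]

On the log scale the 95% interval is 0.52 ± 1.960 × 0.74 = [-0.9304, 1.9704].
Exponentiate: [e^-0.9304, e^1.9704] = [0.394, 7.173].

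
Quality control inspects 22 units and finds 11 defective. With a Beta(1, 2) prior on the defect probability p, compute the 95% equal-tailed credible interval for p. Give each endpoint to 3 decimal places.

Posterior: Beta(1+11, 2+11) = Beta(12, 13).
Equal-tailed 95% interval: the 0.025 and 0.975 quantiles of Beta(12, 13).
Posterior mean ≈ 0.480, SD ≈ 0.098; a Normal approximation gives roughly [0.288, 0.672].
Exact: F⁻¹(0.025) = 0.291; F⁻¹(0.975) = 0.672.

[0.291, 0.672]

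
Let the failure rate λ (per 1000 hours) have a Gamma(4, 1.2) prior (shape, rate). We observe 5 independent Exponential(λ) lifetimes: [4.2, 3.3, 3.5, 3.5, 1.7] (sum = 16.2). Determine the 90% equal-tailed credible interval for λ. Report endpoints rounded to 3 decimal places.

Posterior: Gamma(4+5, 1.2+16.2) = Gamma(9, 17.4) (shape, rate).
Equal-tailed 90% interval: Gamma(9, 17.4) quantiles at 0.05 and 0.95.
Posterior mean ≈ 0.517, SD ≈ 0.172; a Normal approximation gives roughly [0.234, 0.801].
Exact: lower = 0.270; upper = 0.830.

[0.270, 0.830]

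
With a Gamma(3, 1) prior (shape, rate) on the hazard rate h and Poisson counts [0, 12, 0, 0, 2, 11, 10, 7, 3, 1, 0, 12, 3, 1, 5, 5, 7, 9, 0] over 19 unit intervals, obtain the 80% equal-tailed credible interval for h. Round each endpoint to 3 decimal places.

Posterior: Gamma(3+88, 1+19) = Gamma(91, 20) (shape, rate).
Equal-tailed 80% interval: Gamma(91, 20) quantiles at 0.1 and 0.9.
Posterior mean ≈ 4.550, SD ≈ 0.477; a Normal approximation gives roughly [3.939, 5.161].
Exact: lower = 3.950; upper = 5.171.

[3.950, 5.171]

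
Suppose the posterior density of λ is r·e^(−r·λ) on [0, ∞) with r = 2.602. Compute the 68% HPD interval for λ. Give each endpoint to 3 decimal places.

The exponential density is strictly decreasing on [0, ∞), so the HPD interval is anchored at 0: [0, q] with P(λ ≤ q) = 0.68.
q = −ln(1 − 0.68) / 2.602 = 1.1394 / 2.602 = 0.438.

[0.000, 0.438]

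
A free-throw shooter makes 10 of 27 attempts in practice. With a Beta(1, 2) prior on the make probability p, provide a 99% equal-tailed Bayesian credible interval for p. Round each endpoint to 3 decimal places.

Posterior: Beta(1+10, 2+17) = Beta(11, 19).
Equal-tailed 99% interval: the 0.005 and 0.995 quantiles of Beta(11, 19).
Posterior mean ≈ 0.367, SD ≈ 0.087; a Normal approximation gives roughly [0.144, 0.590].
Exact: F⁻¹(0.005) = 0.167; F⁻¹(0.995) = 0.599.

[0.167, 0.599]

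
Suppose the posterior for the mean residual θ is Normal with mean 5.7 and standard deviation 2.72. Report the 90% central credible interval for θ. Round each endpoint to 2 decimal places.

The posterior is symmetric, so the 90% equal-tailed interval is θ = 5.7 ± z·2.72 with z = 1.645.
Half-width: 1.645 × 2.72 = 4.47.
5.7 − 4.47 = 1.23; 5.7 + 4.47 = 10.17.

[1.23, 10.17]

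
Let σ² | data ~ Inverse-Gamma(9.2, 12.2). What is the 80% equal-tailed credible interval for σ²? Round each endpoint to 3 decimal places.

Inverse-Gamma(9.2, 12.2) quantiles: F⁻¹(0.1) and F⁻¹(0.9).
Equivalently, 1/σ² ~ Gamma(9.2, rate = 12.2); invert its 0.9 and 0.1 quantiles.
Posterior mean ≈ 1.488, SD ≈ 0.554; a Normal approximation gives roughly [0.777, 2.198].
Exact: lower = 0.922; upper = 2.183.

[0.922, 2.183]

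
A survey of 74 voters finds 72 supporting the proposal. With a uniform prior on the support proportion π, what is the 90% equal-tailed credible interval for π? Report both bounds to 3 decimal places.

Posterior: Beta(1+72, 1+2) = Beta(73, 3).
Equal-tailed 90% interval: the 0.05 and 0.95 quantiles of Beta(73, 3).
Posterior mean ≈ 0.961, SD ≈ 0.022; a Normal approximation gives roughly [0.924, 0.997].
Exact: F⁻¹(0.05) = 0.918; F⁻¹(0.95) = 0.989.

[0.918, 0.989]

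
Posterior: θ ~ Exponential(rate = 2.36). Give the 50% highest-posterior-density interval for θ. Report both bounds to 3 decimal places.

[0.000, 0.294]

The exponential density is strictly decreasing on [0, ∞), so the HPD interval is anchored at 0: [0, q] with P(θ ≤ q) = 0.50.
q = −ln(1 − 0.50) / 2.36 = 0.6931 / 2.36 = 0.294.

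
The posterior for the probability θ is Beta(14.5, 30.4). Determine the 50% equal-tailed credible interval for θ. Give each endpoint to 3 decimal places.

Posterior: Beta(14.5, 30.4).
Equal-tailed 50% interval: the 0.25 and 0.75 quantiles of Beta(14.5, 30.4).
Posterior mean ≈ 0.323, SD ≈ 0.069; a Normal approximation gives roughly [0.276, 0.369].
Exact: F⁻¹(0.25) = 0.274; F⁻¹(0.75) = 0.369.

[0.274, 0.369]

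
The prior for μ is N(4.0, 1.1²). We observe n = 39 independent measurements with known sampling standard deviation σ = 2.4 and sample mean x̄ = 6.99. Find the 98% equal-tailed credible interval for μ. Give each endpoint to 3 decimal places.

[5.821, 7.509]

Posterior precision = 1/1.1² + 39/2.4² = 0.8264 + 6.7708 = 7.5973, so posterior SD = 0.3628.
Posterior mean = (4.0/1.1² + 39·6.99/2.4²) / 7.5973 = 6.6647.
Interval: 6.6647 ± 2.326 × 0.3628 → [5.821, 7.509].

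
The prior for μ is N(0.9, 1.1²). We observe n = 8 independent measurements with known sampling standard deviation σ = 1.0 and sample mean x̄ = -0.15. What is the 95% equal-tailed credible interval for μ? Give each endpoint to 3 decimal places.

Posterior precision = 1/1.1² + 8/1.0² = 0.8264 + 8.0000 = 8.8264, so posterior SD = 0.3366.
Posterior mean = (0.9/1.1² + 8·-0.15/1.0²) / 8.8264 = -0.0517.
Interval: -0.0517 ± 1.960 × 0.3366 → [-0.711, 0.608].

[-0.711, 0.608]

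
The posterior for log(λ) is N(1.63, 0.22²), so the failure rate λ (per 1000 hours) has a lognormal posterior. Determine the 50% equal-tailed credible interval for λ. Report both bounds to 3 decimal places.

On the log scale the 50% interval is 1.63 ± 0.674 × 0.22 = [1.4816, 1.7784].
Exponentiate: [e^1.4816, e^1.7784] = [4.400, 5.920].

[4.400, 5.920]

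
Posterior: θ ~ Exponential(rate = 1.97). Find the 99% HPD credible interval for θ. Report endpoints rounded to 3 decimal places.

The exponential density is strictly decreasing on [0, ∞), so the HPD interval is anchored at 0: [0, q] with P(θ ≤ q) = 0.99.
q = −ln(1 − 0.99) / 1.97 = 4.6052 / 1.97 = 2.338.

[0.000, 2.338]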